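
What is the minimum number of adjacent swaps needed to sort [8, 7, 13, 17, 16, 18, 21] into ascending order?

The minimum number of adjacent swaps to sort an array equals its inversion count, since every such swap removes exactly one inversion.
Count inversions — for each element, later elements that are smaller:
8: 7 → 1
7: none → 0
13: none → 0
17: 16 → 1
16: none → 0
18: none → 0
21: none → 0
Total inversions: 1 + 0 + 0 + 1 + 0 + 0 + 0 = 2

There are 2 swaps.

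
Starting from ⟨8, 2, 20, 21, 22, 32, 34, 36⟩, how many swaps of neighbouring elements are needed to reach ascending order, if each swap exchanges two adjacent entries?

1

The minimum number of adjacent swaps to sort an array equals its inversion count, since every such swap removes exactly one inversion.
Count inversions — for each element, later elements that are smaller:
8: 2 → 1
2: none → 0
20: none → 0
21: none → 0
22: none → 0
32: none → 0
34: none → 0
36: none → 0
Total inversions: 1 + 0 + 0 + 0 + 0 + 0 + 0 + 0 = 1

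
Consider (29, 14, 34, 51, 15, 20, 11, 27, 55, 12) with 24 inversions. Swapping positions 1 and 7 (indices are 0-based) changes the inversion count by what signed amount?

Positions 1 and 7 hold 14 and 27; after swapping, the array is [29, 27, 34, 51, 15, 20, 11, 14, 55, 12].
Sweep left to right; for each value list the smaller values that follow it:
29: 6
27: 5
34: 5
51: 5
15: 3
20: 3
11: 0
14: 1
55: 1
12: 0
Sum: 6 + 5 + 5 + 5 + 3 + 3 + 0 + 1 + 1 + 0 = 29
Change: 29 − 24 = +5

+5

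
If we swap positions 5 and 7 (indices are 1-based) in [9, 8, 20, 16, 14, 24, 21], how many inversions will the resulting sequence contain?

6

Positions 5 and 7 hold 14 and 21; after swapping, the array is [9, 8, 20, 16, 21, 24, 14].
Sweep left to right; for each value list the smaller values that follow it:
9: 1
8: 0
20: 2
16: 1
21: 1
24: 1
14: 0
Sum: 1 + 0 + 2 + 1 + 1 + 1 + 0 = 6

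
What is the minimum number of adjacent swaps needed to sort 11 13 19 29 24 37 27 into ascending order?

The minimum number of adjacent swaps to sort an array equals its inversion count, since every such swap removes exactly one inversion.
Count inversions — for each element, later elements that are smaller:
11: none → 0
13: none → 0
19: none → 0
29: 24, 27 → 2
24: none → 0
37: 27 → 1
27: none → 0
Total inversions: 0 + 0 + 0 + 2 + 0 + 1 + 0 = 3

3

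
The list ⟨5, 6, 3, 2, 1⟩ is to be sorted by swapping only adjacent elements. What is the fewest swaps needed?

9

The minimum number of adjacent swaps to sort an array equals its inversion count, since every such swap removes exactly one inversion.
Count inversions — for each element, later elements that are smaller:
5: 3, 2, 1 → 3
6: 3, 2, 1 → 3
3: 2, 1 → 2
2: 1 → 1
1: none → 0
Total inversions: 3 + 3 + 2 + 1 + 0 = 9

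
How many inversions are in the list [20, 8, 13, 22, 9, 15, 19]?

9

Inversion pairs (indices are 1-based):
(1,2): 20 > 8
(1,3): 20 > 13
(1,5): 20 > 9
(1,6): 20 > 15
(1,7): 20 > 19
(3,5): 13 > 9
(4,5): 22 > 9
(4,6): 22 > 15
(4,7): 22 > 19
That's 9 pairs.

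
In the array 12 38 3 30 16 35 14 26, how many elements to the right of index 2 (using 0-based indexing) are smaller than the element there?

0 such elements

The element at index 2 is 3.
Elements after it: 30, 16, 35, 14, 26
None of them are smaller than 3.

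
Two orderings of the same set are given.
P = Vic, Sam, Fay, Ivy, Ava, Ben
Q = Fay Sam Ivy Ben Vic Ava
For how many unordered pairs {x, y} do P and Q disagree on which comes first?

6

Assign each item its position (1..6) in the first ordering, then rewrite the second ordering as that position sequence:
positions: Vic→1, Sam→2, Fay→3, Ivy→4, Ava→5, Ben→6
second ordering as positions: [3, 2, 4, 6, 1, 5]
Discordant pairs = inversions in this position sequence.
3: 2, 1 → 2
2: 1 → 1
4: 1 → 1
6: 1, 5 → 2
1: 0
5: 0
Total: 2 + 1 + 1 + 2 + 0 + 0 = 6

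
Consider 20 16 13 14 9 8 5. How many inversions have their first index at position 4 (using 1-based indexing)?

The element at index 4 is 14.
Elements after it: 9, 8, 5
Those smaller than 14: 9, 8, 5

3 such elements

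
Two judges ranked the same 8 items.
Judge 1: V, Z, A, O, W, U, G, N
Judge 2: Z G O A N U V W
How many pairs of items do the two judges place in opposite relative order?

Assign each item its position (1..8) in the first ordering, then rewrite the second ordering as that position sequence:
positions: V→1, Z→2, A→3, O→4, W→5, U→6, G→7, N→8
second ordering as positions: [2, 7, 4, 3, 8, 6, 1, 5]
Discordant pairs = inversions in this position sequence.
2: 1 → 1
7: 4, 3, 6, 1, 5 → 5
4: 3, 1 → 2
3: 1 → 1
8: 6, 1, 5 → 3
6: 1, 5 → 2
1: 0
5: 0
Total: 1 + 5 + 2 + 1 + 3 + 2 + 0 + 0 = 14

14 discordant pairs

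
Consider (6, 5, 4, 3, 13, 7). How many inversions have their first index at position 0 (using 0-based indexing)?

3 such elements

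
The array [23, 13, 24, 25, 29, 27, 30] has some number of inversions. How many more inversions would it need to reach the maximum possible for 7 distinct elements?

Maximum inversions for 7 distinct elements is C(7, 2) = 7·6/2 = 21.
Current inversions — for each element, count later smaller elements:
23: 1
13: 0
24: 0
25: 0
29: 1
27: 0
30: 0
Current total: 1 + 0 + 0 + 0 + 1 + 0 + 0 = 2
Shortfall: 21 − 2 = 19

19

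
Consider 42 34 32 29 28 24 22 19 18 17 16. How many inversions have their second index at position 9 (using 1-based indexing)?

8

The element at index 9 is 18.
Elements before it: 42, 34, 32, 29, 28, 24, 22, 19
Those larger than 18: 42, 34, 32, 29, 28, 24, 22, 19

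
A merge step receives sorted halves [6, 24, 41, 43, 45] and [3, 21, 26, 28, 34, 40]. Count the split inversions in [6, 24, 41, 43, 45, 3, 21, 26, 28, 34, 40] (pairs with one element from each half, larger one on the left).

21 split inversions

Count, for every r in R, how many entries of L exceed r:
r = 3: 6, 24, 41, 43, 45 → 5
r = 21: 24, 41, 43, 45 → 4
r = 26: 41, 43, 45 → 3
r = 28: 41, 43, 45 → 3
r = 34: 41, 43, 45 → 3
r = 40: 41, 43, 45 → 3
Cross-inversions: 5 + 4 + 3 + 3 + 3 + 3 = 21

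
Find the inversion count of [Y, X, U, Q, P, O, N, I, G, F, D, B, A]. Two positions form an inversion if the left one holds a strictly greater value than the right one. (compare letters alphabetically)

78 inversions

Element-by-element contributions:
Y → X, U, Q, P, O, N, I, G, F, D, B, A → 12
X → U, Q, P, O, N, I, G, F, D, B, A → 11
U → Q, P, O, N, I, G, F, D, B, A → 10
Q → P, O, N, I, G, F, D, B, A → 9
P → O, N, I, G, F, D, B, A → 8
O → N, I, G, F, D, B, A → 7
N → I, G, F, D, B, A → 6
I → G, F, D, B, A → 5
G → F, D, B, A → 4
F → D, B, A → 3
D → B, A → 2
B → A → 1
A → none → 0
Sum: 12 + 11 + 10 + 9 + 8 + 7 + 6 + 5 + 4 + 3 + 2 + 1 + 0 = 78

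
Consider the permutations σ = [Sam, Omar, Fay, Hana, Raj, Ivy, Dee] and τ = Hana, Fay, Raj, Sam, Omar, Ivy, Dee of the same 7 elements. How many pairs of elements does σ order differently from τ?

7

Assign each item its position (1..7) in the first ordering, then rewrite the second ordering as that position sequence:
positions: Sam→1, Omar→2, Fay→3, Hana→4, Raj→5, Ivy→6, Dee→7
second ordering as positions: [4, 3, 5, 1, 2, 6, 7]
Discordant pairs = inversions in this position sequence.
4: 3, 1, 2 → 3
3: 1, 2 → 2
5: 1, 2 → 2
1: 0
2: 0
6: 0
7: 0
Total: 3 + 2 + 2 + 0 + 0 + 0 + 0 = 7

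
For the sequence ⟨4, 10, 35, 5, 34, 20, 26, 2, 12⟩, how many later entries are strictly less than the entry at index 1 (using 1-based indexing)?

1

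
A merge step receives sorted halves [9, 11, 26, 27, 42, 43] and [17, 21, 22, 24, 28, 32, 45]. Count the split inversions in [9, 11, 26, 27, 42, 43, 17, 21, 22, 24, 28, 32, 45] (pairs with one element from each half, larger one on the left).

For each element r of the right run, count left-run elements greater than r:
r = 17: 26, 27, 42, 43 → 4
r = 21: 26, 27, 42, 43 → 4
r = 22: 26, 27, 42, 43 → 4
r = 24: 26, 27, 42, 43 → 4
r = 28: 42, 43 → 2
r = 32: 42, 43 → 2
r = 45: none → 0
Cross-inversions: 4 + 4 + 4 + 4 + 2 + 2 + 0 = 20

There are 20 cross-inversions.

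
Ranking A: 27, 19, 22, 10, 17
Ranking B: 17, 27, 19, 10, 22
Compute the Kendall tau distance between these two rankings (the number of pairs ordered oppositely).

5

Assign each item its position (1..5) in the first ordering, then rewrite the second ordering as that position sequence:
positions: 27→1, 19→2, 22→3, 10→4, 17→5
second ordering as positions: [5, 1, 2, 4, 3]
Discordant pairs = inversions in this position sequence.
5: 1, 2, 4, 3 → 4
1: 0
2: 0
4: 3 → 1
3: 0
Total: 4 + 0 + 0 + 1 + 0 = 5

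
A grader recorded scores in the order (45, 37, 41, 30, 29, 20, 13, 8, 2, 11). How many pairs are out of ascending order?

Element-by-element contributions:
45 → 37, 41, 30, 29, 20, 13, 8, 2, 11 → 9
37 → 30, 29, 20, 13, 8, 2, 11 → 7
41 → 30, 29, 20, 13, 8, 2, 11 → 7
30 → 29, 20, 13, 8, 2, 11 → 6
29 → 20, 13, 8, 2, 11 → 5
20 → 13, 8, 2, 11 → 4
13 → 8, 2, 11 → 3
8 → 2 → 1
2 → none → 0
11 → none → 0
Sum: 9 + 7 + 7 + 6 + 5 + 4 + 3 + 1 + 0 + 0 = 42

42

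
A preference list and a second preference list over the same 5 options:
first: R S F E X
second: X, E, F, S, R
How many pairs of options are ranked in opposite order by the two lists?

10 pairs

Assign each item its position (1..5) in the first ordering, then rewrite the second ordering as that position sequence:
positions: R→1, S→2, F→3, E→4, X→5
second ordering as positions: [5, 4, 3, 2, 1]
Discordant pairs = inversions in this position sequence.
5: 4, 3, 2, 1 → 4
4: 3, 2, 1 → 3
3: 2, 1 → 2
2: 1 → 1
1: 0
Total: 4 + 3 + 2 + 1 + 0 = 10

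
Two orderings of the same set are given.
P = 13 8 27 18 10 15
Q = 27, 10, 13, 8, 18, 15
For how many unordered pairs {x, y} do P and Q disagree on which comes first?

There are 5 disagreeing pairs.

Assign each item its position (1..6) in the first ordering, then rewrite the second ordering as that position sequence:
positions: 13→1, 8→2, 27→3, 18→4, 10→5, 15→6
second ordering as positions: [3, 5, 1, 2, 4, 6]
Discordant pairs = inversions in this position sequence.
3: 1, 2 → 2
5: 1, 2, 4 → 3
1: 0
2: 0
4: 0
6: 0
Total: 2 + 3 + 0 + 0 + 0 + 0 = 5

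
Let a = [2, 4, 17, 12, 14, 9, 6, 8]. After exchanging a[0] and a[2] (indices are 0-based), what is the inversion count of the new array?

16

Positions 0 and 2 hold 2 and 17; after swapping, the array is [17, 4, 2, 12, 14, 9, 6, 8].
Element-by-element contributions:
17: 7
4: 1
2: 0
12: 3
14: 3
9: 2
6: 0
8: 0
Sum: 7 + 1 + 0 + 3 + 3 + 2 + 0 + 0 = 16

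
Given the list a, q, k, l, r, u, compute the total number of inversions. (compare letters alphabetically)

2 inversions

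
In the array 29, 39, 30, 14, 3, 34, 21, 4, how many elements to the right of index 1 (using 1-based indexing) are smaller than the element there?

The element at index 1 is 29.
Elements after it: 39, 30, 14, 3, 34, 21, 4
Those smaller than 29: 14, 3, 21, 4

4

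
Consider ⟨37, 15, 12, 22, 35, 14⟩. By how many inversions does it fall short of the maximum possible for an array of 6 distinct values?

Maximum inversions for 6 distinct elements is C(6, 2) = 6·5/2 = 15.
Current inversions — for each element, count later smaller elements:
37: 5
15: 2
12: 0
22: 1
35: 1
14: 0
Current total: 5 + 2 + 0 + 1 + 1 + 0 = 9
Shortfall: 15 − 9 = 6

6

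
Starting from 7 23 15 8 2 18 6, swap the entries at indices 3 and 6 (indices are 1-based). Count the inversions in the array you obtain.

14

Positions 3 and 6 hold 15 and 18; after swapping, the array is [7, 23, 18, 8, 2, 15, 6].
Sweep left to right; for each value list the smaller values that follow it:
7 → 2, 6 → 2
23 → 18, 8, 2, 15, 6 → 5
18 → 8, 2, 15, 6 → 4
8 → 2, 6 → 2
2 → none → 0
15 → 6 → 1
6 → none → 0
Sum: 2 + 5 + 4 + 2 + 0 + 1 + 0 = 14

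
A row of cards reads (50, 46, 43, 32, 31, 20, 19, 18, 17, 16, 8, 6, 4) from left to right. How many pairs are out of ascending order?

78 inversions

Element-by-element contributions:
50: 12
46: 11
43: 10
32: 9
31: 8
20: 7
19: 6
18: 5
17: 4
16: 3
8: 2
6: 1
4: 0
Sum: 12 + 11 + 10 + 9 + 8 + 7 + 6 + 5 + 4 + 3 + 2 + 1 + 0 = 78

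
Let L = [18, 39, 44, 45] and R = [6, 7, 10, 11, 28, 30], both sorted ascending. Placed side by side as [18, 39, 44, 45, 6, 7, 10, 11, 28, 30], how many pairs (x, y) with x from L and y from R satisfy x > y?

Take each right-half value and tally the left-half values above it:
r = 6: 18, 39, 44, 45 → 4
r = 7: 18, 39, 44, 45 → 4
r = 10: 18, 39, 44, 45 → 4
r = 11: 18, 39, 44, 45 → 4
r = 28: 39, 44, 45 → 3
r = 30: 39, 44, 45 → 3
Cross-inversions: 4 + 4 + 4 + 4 + 3 + 3 = 22

22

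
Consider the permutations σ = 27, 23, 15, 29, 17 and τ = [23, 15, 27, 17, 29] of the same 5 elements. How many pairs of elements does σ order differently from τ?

3

Assign each item its position (1..5) in the first ordering, then rewrite the second ordering as that position sequence:
positions: 27→1, 23→2, 15→3, 29→4, 17→5
second ordering as positions: [2, 3, 1, 5, 4]
Discordant pairs = inversions in this position sequence.
2: 1 → 1
3: 1 → 1
1: 0
5: 4 → 1
4: 0
Total: 1 + 1 + 0 + 1 + 0 = 3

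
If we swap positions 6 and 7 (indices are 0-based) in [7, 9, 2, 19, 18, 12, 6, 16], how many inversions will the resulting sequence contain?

Inversions: 13

Positions 6 and 7 hold 6 and 16; after swapping, the array is [7, 9, 2, 19, 18, 12, 16, 6].
Sweep left to right; for each value list the smaller values that follow it:
7: 2
9: 2
2: 0
19: 4
18: 3
12: 1
16: 1
6: 0
Sum: 2 + 2 + 0 + 4 + 3 + 1 + 1 + 0 = 13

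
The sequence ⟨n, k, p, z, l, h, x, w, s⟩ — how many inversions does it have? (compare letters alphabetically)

15

For each element, count later entries that are smaller:
n: 3
k: 1
p: 2
z: 5
l: 1
h: 0
x: 2
w: 1
s: 0
Sum: 3 + 1 + 2 + 5 + 1 + 0 + 2 + 1 + 0 = 15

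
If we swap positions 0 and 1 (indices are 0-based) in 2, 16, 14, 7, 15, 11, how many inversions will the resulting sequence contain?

Positions 0 and 1 hold 2 and 16; after swapping, the array is [16, 2, 14, 7, 15, 11].
Element-by-element contributions:
16: 5
2: 0
14: 2
7: 0
15: 1
11: 0
Sum: 5 + 0 + 2 + 0 + 1 + 0 = 8

8 inversions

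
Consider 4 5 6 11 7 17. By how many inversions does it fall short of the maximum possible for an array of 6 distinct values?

Maximum inversions for 6 distinct elements is C(6, 2) = 6·5/2 = 15.
Current inversions — for each element, count later smaller elements:
4: 0
5: 0
6: 0
11: 1
7: 0
17: 0
Current total: 0 + 0 + 0 + 1 + 0 + 0 = 1
Shortfall: 15 − 1 = 14

14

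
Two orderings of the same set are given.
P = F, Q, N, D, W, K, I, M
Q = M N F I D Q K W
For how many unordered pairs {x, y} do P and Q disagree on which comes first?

Assign each item its position (1..8) in the first ordering, then rewrite the second ordering as that position sequence:
positions: F→1, Q→2, N→3, D→4, W→5, K→6, I→7, M→8
second ordering as positions: [8, 3, 1, 7, 4, 2, 6, 5]
Discordant pairs = inversions in this position sequence.
8: 3, 1, 7, 4, 2, 6, 5 → 7
3: 1, 2 → 2
1: 0
7: 4, 2, 6, 5 → 4
4: 2 → 1
2: 0
6: 5 → 1
5: 0
Total: 7 + 2 + 0 + 4 + 1 + 0 + 1 + 0 = 15

There are 15 disagreeing pairs.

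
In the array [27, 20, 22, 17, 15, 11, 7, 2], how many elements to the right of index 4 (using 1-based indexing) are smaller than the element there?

The element at index 4 is 17.
Elements after it: 15, 11, 7, 2
Those smaller than 17: 15, 11, 7, 2

4 such elements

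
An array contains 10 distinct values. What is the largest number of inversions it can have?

There are 45 inversions.

A reversed (strictly descending) arrangement makes every pair an inversion, giving C(10, 2) inversions.
C(10, 2) = 10·9/2 = 45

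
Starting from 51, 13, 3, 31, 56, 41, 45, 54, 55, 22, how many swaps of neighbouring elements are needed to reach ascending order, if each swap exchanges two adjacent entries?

17 swaps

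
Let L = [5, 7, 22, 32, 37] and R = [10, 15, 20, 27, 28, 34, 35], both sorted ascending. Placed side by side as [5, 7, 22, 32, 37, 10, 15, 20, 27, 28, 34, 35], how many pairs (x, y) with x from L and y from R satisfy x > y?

15 split inversions

Count, for every r in R, how many entries of L exceed r:
r = 10: 22, 32, 37 → 3
r = 15: 22, 32, 37 → 3
r = 20: 22, 32, 37 → 3
r = 27: 32, 37 → 2
r = 28: 32, 37 → 2
r = 34: 37 → 1
r = 35: 37 → 1
Cross-inversions: 3 + 3 + 3 + 2 + 2 + 1 + 1 = 15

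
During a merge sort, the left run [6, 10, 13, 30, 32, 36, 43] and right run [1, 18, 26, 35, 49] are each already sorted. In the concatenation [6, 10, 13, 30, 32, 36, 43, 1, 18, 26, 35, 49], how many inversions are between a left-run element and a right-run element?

17

Take each right-half value and tally the left-half values above it:
r = 1: 6, 10, 13, 30, 32, 36, 43 → 7
r = 18: 30, 32, 36, 43 → 4
r = 26: 30, 32, 36, 43 → 4
r = 35: 36, 43 → 2
r = 49: none → 0
Cross-inversions: 7 + 4 + 4 + 2 + 0 = 17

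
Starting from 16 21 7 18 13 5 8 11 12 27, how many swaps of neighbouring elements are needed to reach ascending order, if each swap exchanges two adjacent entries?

The minimum number of adjacent swaps to sort an array equals its inversion count, since every such swap removes exactly one inversion.
Count inversions — for each element, later elements that are smaller:
16: 7, 13, 5, 8, 11, 12 → 6
21: 7, 18, 13, 5, 8, 11, 12 → 7
7: 5 → 1
18: 13, 5, 8, 11, 12 → 5
13: 5, 8, 11, 12 → 4
5: none → 0
8: none → 0
11: none → 0
12: none → 0
27: none → 0
Total inversions: 6 + 7 + 1 + 5 + 4 + 0 + 0 + 0 + 0 + 0 = 23

23 adjacent swaps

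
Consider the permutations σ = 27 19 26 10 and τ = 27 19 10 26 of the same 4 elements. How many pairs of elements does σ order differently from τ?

1

Assign each item its position (1..4) in the first ordering, then rewrite the second ordering as that position sequence:
positions: 27→1, 19→2, 26→3, 10→4
second ordering as positions: [1, 2, 4, 3]
Discordant pairs = inversions in this position sequence.
1: 0
2: 0
4: 3 → 1
3: 0
Total: 0 + 0 + 1 + 0 = 1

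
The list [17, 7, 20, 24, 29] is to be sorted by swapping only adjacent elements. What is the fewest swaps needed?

There is 1 adjacent swap.

Minimum adjacent swaps = number of inversions (each swap of adjacent out-of-order elements removes one inversion and no swap can remove more).
Count inversions — for each element, later elements that are smaller:
17: 7 → 1
7: none → 0
20: none → 0
24: none → 0
29: none → 0
Total inversions: 1 + 0 + 0 + 0 + 0 = 1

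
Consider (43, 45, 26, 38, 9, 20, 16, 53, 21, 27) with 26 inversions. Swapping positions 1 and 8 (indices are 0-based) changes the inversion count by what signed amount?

-5

Positions 1 and 8 hold 45 and 21; after swapping, the array is [43, 21, 26, 38, 9, 20, 16, 53, 45, 27].
Sweep left to right; for each value list the smaller values that follow it:
43 → 21, 26, 38, 9, 20, 16, 27 → 7
21 → 9, 20, 16 → 3
26 → 9, 20, 16 → 3
38 → 9, 20, 16, 27 → 4
9 → none → 0
20 → 16 → 1
16 → none → 0
53 → 45, 27 → 2
45 → 27 → 1
27 → none → 0
Sum: 7 + 3 + 3 + 4 + 0 + 1 + 0 + 2 + 1 + 0 = 21
Change: 21 − 26 = -5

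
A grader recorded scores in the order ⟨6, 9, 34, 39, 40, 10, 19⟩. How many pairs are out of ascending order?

There are 6 out-of-order pairs.

For each element, count later entries that are smaller:
6 → none → 0
9 → none → 0
34 → 10, 19 → 2
39 → 10, 19 → 2
40 → 10, 19 → 2
10 → none → 0
19 → none → 0
Sum: 0 + 0 + 2 + 2 + 2 + 0 + 0 = 6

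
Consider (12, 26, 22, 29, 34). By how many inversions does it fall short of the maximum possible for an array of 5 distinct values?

9 inversions short

Maximum inversions for 5 distinct elements is C(5, 2) = 5·4/2 = 10.
Current inversions — for each element, count later smaller elements:
12: 0
26: 1
22: 0
29: 0
34: 0
Current total: 0 + 1 + 0 + 0 + 0 = 1
Shortfall: 10 − 1 = 9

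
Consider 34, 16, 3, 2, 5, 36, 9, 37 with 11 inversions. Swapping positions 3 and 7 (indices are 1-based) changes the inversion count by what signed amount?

Positions 3 and 7 hold 3 and 9; after swapping, the array is [34, 16, 9, 2, 5, 36, 3, 37].
Count, for each position, how many later elements it exceeds:
34 → 16, 9, 2, 5, 3 → 5
16 → 9, 2, 5, 3 → 4
9 → 2, 5, 3 → 3
2 → none → 0
5 → 3 → 1
36 → 3 → 1
3 → none → 0
37 → none → 0
Sum: 5 + 4 + 3 + 0 + 1 + 1 + 0 + 0 = 14
Change: 14 − 11 = +3

+3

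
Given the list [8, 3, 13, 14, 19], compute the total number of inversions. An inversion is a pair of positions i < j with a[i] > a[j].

1

Out-of-order index pairs (1-indexed):
(1,2): 8 > 3
That's 1 pair.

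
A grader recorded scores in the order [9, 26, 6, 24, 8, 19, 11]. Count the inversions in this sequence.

Inversion pairs (indices are 0-based):
(0,2): 9 > 6
(0,4): 9 > 8
(1,2): 26 > 6
(1,3): 26 > 24
(1,4): 26 > 8
(1,5): 26 > 19
(1,6): 26 > 11
(3,4): 24 > 8
(3,5): 24 > 19
(3,6): 24 > 11
(5,6): 19 > 11
That's 11 pairs.

11 out-of-order pairs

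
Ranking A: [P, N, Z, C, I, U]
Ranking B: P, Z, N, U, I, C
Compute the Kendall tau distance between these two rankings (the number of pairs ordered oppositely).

Discordant pairs: 4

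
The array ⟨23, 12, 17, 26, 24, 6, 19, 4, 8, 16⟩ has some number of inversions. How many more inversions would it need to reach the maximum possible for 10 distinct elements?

16

Maximum inversions for 10 distinct elements is C(10, 2) = 10·9/2 = 45.
Current inversions — for each element, count later smaller elements:
23: 7
12: 3
17: 4
26: 6
24: 5
6: 1
19: 3
4: 0
8: 0
16: 0
Current total: 7 + 3 + 4 + 6 + 5 + 1 + 3 + 0 + 0 + 0 = 29
Shortfall: 45 − 29 = 16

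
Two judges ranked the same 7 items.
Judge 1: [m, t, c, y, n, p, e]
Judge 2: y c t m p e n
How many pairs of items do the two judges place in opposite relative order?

There are 8 discordant pairs.

Assign each item its position (1..7) in the first ordering, then rewrite the second ordering as that position sequence:
positions: m→1, t→2, c→3, y→4, n→5, p→6, e→7
second ordering as positions: [4, 3, 2, 1, 6, 7, 5]
Discordant pairs = inversions in this position sequence.
4: 3, 2, 1 → 3
3: 2, 1 → 2
2: 1 → 1
1: 0
6: 5 → 1
7: 5 → 1
5: 0
Total: 3 + 2 + 1 + 0 + 1 + 1 + 0 = 8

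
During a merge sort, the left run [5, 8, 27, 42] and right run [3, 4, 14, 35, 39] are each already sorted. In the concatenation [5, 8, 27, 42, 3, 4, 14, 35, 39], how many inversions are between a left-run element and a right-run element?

Take each right-half value and tally the left-half values above it:
r = 3: 5, 8, 27, 42 → 4
r = 4: 5, 8, 27, 42 → 4
r = 14: 27, 42 → 2
r = 35: 42 → 1
r = 39: 42 → 1
Cross-inversions: 4 + 4 + 2 + 1 + 1 = 12

12 cross-inversions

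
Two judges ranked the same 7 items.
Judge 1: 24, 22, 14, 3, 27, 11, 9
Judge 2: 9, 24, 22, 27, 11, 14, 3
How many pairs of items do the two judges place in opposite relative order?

Discordant pairs: 10

Assign each item its position (1..7) in the first ordering, then rewrite the second ordering as that position sequence:
positions: 24→1, 22→2, 14→3, 3→4, 27→5, 11→6, 9→7
second ordering as positions: [7, 1, 2, 5, 6, 3, 4]
Discordant pairs = inversions in this position sequence.
7: 1, 2, 5, 6, 3, 4 → 6
1: 0
2: 0
5: 3, 4 → 2
6: 3, 4 → 2
3: 0
4: 0
Total: 6 + 0 + 0 + 2 + 2 + 0 + 0 = 10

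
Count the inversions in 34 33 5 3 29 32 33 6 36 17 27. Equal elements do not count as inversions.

Element-by-element contributions:
34: 9
33: 7
5: 1
3: 0
29: 3
32: 3
33: 3
6: 0
36: 2
17: 0
27: 0
Sum: 9 + 7 + 1 + 0 + 3 + 3 + 3 + 0 + 2 + 0 + 0 = 28

28 inversions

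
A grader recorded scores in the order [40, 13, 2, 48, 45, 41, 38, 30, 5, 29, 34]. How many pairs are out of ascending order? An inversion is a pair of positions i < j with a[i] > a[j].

33 inversions

Element-by-element contributions:
40: 7
13: 2
2: 0
48: 7
45: 6
41: 5
38: 4
30: 2
5: 0
29: 0
34: 0
Sum: 7 + 2 + 0 + 7 + 6 + 5 + 4 + 2 + 0 + 0 + 0 = 33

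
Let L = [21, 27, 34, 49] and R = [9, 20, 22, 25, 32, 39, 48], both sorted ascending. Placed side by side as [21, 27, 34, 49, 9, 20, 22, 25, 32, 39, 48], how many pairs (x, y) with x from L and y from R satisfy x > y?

Take each right-half value and tally the left-half values above it:
r = 9: 21, 27, 34, 49 → 4
r = 20: 21, 27, 34, 49 → 4
r = 22: 27, 34, 49 → 3
r = 25: 27, 34, 49 → 3
r = 32: 34, 49 → 2
r = 39: 49 → 1
r = 48: 49 → 1
Cross-inversions: 4 + 4 + 3 + 3 + 2 + 1 + 1 = 18

Split inversions: 18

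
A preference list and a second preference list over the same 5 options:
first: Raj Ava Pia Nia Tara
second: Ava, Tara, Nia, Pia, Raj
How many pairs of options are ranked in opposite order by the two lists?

Assign each item its position (1..5) in the first ordering, then rewrite the second ordering as that position sequence:
positions: Raj→1, Ava→2, Pia→3, Nia→4, Tara→5
second ordering as positions: [2, 5, 4, 3, 1]
Discordant pairs = inversions in this position sequence.
2: 1 → 1
5: 4, 3, 1 → 3
4: 3, 1 → 2
3: 1 → 1
1: 0
Total: 1 + 3 + 2 + 1 + 0 = 7

There are 7 pairs.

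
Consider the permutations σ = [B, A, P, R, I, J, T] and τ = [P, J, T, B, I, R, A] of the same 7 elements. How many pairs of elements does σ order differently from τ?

Discordant pairs: 13

Assign each item its position (1..7) in the first ordering, then rewrite the second ordering as that position sequence:
positions: B→1, A→2, P→3, R→4, I→5, J→6, T→7
second ordering as positions: [3, 6, 7, 1, 5, 4, 2]
Discordant pairs = inversions in this position sequence.
3: 1, 2 → 2
6: 1, 5, 4, 2 → 4
7: 1, 5, 4, 2 → 4
1: 0
5: 4, 2 → 2
4: 2 → 1
2: 0
Total: 2 + 4 + 4 + 0 + 2 + 1 + 0 = 13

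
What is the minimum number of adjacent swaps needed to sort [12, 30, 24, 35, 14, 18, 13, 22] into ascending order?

15 swaps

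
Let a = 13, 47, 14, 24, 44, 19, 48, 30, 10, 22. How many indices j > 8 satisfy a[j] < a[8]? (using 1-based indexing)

The element at index 8 is 30.
Elements after it: 10, 22
Those smaller than 30: 10, 22

2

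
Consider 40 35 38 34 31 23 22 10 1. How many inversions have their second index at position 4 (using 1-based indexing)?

3

The element at index 4 is 34.
Elements before it: 40, 35, 38
Those larger than 34: 40, 35, 38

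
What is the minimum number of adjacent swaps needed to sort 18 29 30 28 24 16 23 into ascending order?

Minimum adjacent swaps = number of inversions (each swap of adjacent out-of-order elements removes one inversion and no swap can remove more).
Count inversions — for each element, later elements that are smaller:
18: 16 → 1
29: 28, 24, 16, 23 → 4
30: 28, 24, 16, 23 → 4
28: 24, 16, 23 → 3
24: 16, 23 → 2
16: none → 0
23: none → 0
Total inversions: 1 + 4 + 4 + 3 + 2 + 0 + 0 = 14

14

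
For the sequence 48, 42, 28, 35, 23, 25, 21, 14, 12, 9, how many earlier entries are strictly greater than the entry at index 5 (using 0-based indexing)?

4

The element at index 5 is 25.
Elements before it: 48, 42, 28, 35, 23
Those larger than 25: 48, 42, 28, 35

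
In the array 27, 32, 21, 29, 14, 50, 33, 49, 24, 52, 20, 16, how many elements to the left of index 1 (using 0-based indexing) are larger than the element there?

0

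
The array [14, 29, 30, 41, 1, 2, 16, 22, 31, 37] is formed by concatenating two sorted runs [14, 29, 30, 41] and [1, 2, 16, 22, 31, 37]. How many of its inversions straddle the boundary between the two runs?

Count, for every r in R, how many entries of L exceed r:
r = 1: 14, 29, 30, 41 → 4
r = 2: 14, 29, 30, 41 → 4
r = 16: 29, 30, 41 → 3
r = 22: 29, 30, 41 → 3
r = 31: 41 → 1
r = 37: 41 → 1
Cross-inversions: 4 + 4 + 3 + 3 + 1 + 1 = 16

16 cross-inversions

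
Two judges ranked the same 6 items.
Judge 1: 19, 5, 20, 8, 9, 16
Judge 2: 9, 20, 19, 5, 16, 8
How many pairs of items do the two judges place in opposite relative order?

7

Assign each item its position (1..6) in the first ordering, then rewrite the second ordering as that position sequence:
positions: 19→1, 5→2, 20→3, 8→4, 9→5, 16→6
second ordering as positions: [5, 3, 1, 2, 6, 4]
Discordant pairs = inversions in this position sequence.
5: 3, 1, 2, 4 → 4
3: 1, 2 → 2
1: 0
2: 0
6: 4 → 1
4: 0
Total: 4 + 2 + 0 + 0 + 1 + 0 = 7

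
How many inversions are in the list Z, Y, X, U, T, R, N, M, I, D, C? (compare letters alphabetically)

55 out-of-order pairs

For each element, count later entries that are smaller:
Z: 10
Y: 9
X: 8
U: 7
T: 6
R: 5
N: 4
M: 3
I: 2
D: 1
C: 0
Sum: 10 + 9 + 8 + 7 + 6 + 5 + 4 + 3 + 2 + 1 + 0 = 55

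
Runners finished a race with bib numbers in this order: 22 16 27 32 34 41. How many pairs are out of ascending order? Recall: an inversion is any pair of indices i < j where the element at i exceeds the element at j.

Listing every pair i<j with a[i]>a[j] (using 1-based positions):
(1,2): 22 > 16
That's 1 pair.

1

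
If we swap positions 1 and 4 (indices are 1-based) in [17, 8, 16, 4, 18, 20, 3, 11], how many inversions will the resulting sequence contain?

Positions 1 and 4 hold 17 and 4; after swapping, the array is [4, 8, 16, 17, 18, 20, 3, 11].
For each element, count later entries that are smaller:
4: 1
8: 1
16: 2
17: 2
18: 2
20: 2
3: 0
11: 0
Sum: 1 + 1 + 2 + 2 + 2 + 2 + 0 + 0 = 10

10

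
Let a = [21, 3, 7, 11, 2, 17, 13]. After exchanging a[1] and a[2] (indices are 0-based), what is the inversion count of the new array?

Positions 1 and 2 hold 3 and 7; after swapping, the array is [21, 7, 3, 11, 2, 17, 13].
Sweep left to right; for each value list the smaller values that follow it:
21 → 7, 3, 11, 2, 17, 13 → 6
7 → 3, 2 → 2
3 → 2 → 1
11 → 2 → 1
2 → none → 0
17 → 13 → 1
13 → none → 0
Sum: 6 + 2 + 1 + 1 + 0 + 1 + 0 = 11

Inversions: 11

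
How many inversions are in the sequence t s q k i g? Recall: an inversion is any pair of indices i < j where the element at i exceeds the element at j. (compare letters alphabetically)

15 inversions

Element-by-element contributions:
t → s, q, k, i, g → 5
s → q, k, i, g → 4
q → k, i, g → 3
k → i, g → 2
i → g → 1
g → none → 0
Sum: 5 + 4 + 3 + 2 + 1 + 0 = 15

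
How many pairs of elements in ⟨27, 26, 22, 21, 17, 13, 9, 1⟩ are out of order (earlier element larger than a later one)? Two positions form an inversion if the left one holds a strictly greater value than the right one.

Inversions: 28

Element-by-element contributions:
27: 7
26: 6
22: 5
21: 4
17: 3
13: 2
9: 1
1: 0
Sum: 7 + 6 + 5 + 4 + 3 + 2 + 1 + 0 = 28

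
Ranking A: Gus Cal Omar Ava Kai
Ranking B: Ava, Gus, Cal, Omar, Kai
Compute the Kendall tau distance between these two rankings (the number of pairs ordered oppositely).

Assign each item its position (1..5) in the first ordering, then rewrite the second ordering as that position sequence:
positions: Gus→1, Cal→2, Omar→3, Ava→4, Kai→5
second ordering as positions: [4, 1, 2, 3, 5]
Discordant pairs = inversions in this position sequence.
4: 1, 2, 3 → 3
1: 0
2: 0
3: 0
5: 0
Total: 3 + 0 + 0 + 0 + 0 = 3

3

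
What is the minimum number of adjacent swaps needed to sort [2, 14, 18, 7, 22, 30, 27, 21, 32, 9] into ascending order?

Each adjacent swap fixes exactly one inversion, so the minimum swap count equals the number of inversions.
Count inversions — for each element, later elements that are smaller:
2: none → 0
14: 7, 9 → 2
18: 7, 9 → 2
7: none → 0
22: 21, 9 → 2
30: 27, 21, 9 → 3
27: 21, 9 → 2
21: 9 → 1
32: 9 → 1
9: none → 0
Total inversions: 0 + 2 + 2 + 0 + 2 + 3 + 2 + 1 + 1 + 0 = 13

13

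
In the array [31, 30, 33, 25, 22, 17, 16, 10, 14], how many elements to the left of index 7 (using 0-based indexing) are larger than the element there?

7 such elements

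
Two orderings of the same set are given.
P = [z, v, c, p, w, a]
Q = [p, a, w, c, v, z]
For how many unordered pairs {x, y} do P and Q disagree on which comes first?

13 disagreeing pairs

Assign each item its position (1..6) in the first ordering, then rewrite the second ordering as that position sequence:
positions: z→1, v→2, c→3, p→4, w→5, a→6
second ordering as positions: [4, 6, 5, 3, 2, 1]
Discordant pairs = inversions in this position sequence.
4: 3, 2, 1 → 3
6: 5, 3, 2, 1 → 4
5: 3, 2, 1 → 3
3: 2, 1 → 2
2: 1 → 1
1: 0
Total: 3 + 4 + 3 + 2 + 1 + 0 = 13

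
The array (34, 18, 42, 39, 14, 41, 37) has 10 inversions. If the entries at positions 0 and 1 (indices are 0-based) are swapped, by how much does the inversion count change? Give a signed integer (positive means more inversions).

Positions 0 and 1 hold 34 and 18; after swapping, the array is [18, 34, 42, 39, 14, 41, 37].
Count, for each position, how many later elements it exceeds:
18 → 14 → 1
34 → 14 → 1
42 → 39, 14, 41, 37 → 4
39 → 14, 37 → 2
14 → none → 0
41 → 37 → 1
37 → none → 0
Sum: 1 + 1 + 4 + 2 + 0 + 1 + 0 = 9
Change: 9 − 10 = -1

-1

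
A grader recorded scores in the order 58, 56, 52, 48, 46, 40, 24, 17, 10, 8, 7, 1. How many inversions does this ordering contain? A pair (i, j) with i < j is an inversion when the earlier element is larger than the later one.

Sweep left to right; for each value list the smaller values that follow it:
58: 11
56: 10
52: 9
48: 8
46: 7
40: 6
24: 5
17: 4
10: 3
8: 2
7: 1
1: 0
Sum: 11 + 10 + 9 + 8 + 7 + 6 + 5 + 4 + 3 + 2 + 1 + 0 = 66

Out-of-order pairs: 66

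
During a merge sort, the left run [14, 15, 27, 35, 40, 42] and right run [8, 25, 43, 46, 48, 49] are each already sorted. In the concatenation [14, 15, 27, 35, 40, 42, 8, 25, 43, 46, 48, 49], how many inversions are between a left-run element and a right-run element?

Count, for every r in R, how many entries of L exceed r:
r = 8: 14, 15, 27, 35, 40, 42 → 6
r = 25: 27, 35, 40, 42 → 4
r = 43: none → 0
r = 46: none → 0
r = 48: none → 0
r = 49: none → 0
Cross-inversions: 6 + 4 + 0 + 0 + 0 + 0 = 10

10 split inversions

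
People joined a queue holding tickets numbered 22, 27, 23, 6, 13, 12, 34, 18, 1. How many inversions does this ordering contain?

23 out-of-order pairs

Element-by-element contributions:
22 → 6, 13, 12, 18, 1 → 5
27 → 23, 6, 13, 12, 18, 1 → 6
23 → 6, 13, 12, 18, 1 → 5
6 → 1 → 1
13 → 12, 1 → 2
12 → 1 → 1
34 → 18, 1 → 2
18 → 1 → 1
1 → none → 0
Sum: 5 + 6 + 5 + 1 + 2 + 1 + 2 + 1 + 0 = 23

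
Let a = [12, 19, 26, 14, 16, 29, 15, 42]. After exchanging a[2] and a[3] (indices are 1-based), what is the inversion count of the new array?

Positions 2 and 3 hold 19 and 26; after swapping, the array is [12, 26, 19, 14, 16, 29, 15, 42].
Count, for each position, how many later elements it exceeds:
12 → none → 0
26 → 19, 14, 16, 15 → 4
19 → 14, 16, 15 → 3
14 → none → 0
16 → 15 → 1
29 → 15 → 1
15 → none → 0
42 → none → 0
Sum: 0 + 4 + 3 + 0 + 1 + 1 + 0 + 0 = 9

9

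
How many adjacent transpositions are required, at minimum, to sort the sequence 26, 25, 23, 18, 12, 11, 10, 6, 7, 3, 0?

54

The minimum number of adjacent swaps to sort an array equals its inversion count, since every such swap removes exactly one inversion.
Count inversions — for each element, later elements that are smaller:
26: 25, 23, 18, 12, 11, 10, 6, 7, 3, 0 → 10
25: 23, 18, 12, 11, 10, 6, 7, 3, 0 → 9
23: 18, 12, 11, 10, 6, 7, 3, 0 → 8
18: 12, 11, 10, 6, 7, 3, 0 → 7
12: 11, 10, 6, 7, 3, 0 → 6
11: 10, 6, 7, 3, 0 → 5
10: 6, 7, 3, 0 → 4
6: 3, 0 → 2
7: 3, 0 → 2
3: 0 → 1
0: none → 0
Total inversions: 10 + 9 + 8 + 7 + 6 + 5 + 4 + 2 + 2 + 1 + 0 = 54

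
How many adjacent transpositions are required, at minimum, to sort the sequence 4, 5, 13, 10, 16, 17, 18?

Each adjacent swap fixes exactly one inversion, so the minimum swap count equals the number of inversions.
Count inversions — for each element, later elements that are smaller:
4: none → 0
5: none → 0
13: 10 → 1
10: none → 0
16: none → 0
17: none → 0
18: none → 0
Total inversions: 0 + 0 + 1 + 0 + 0 + 0 + 0 = 1

1 adjacent swap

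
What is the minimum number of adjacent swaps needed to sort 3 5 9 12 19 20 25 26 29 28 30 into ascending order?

1 swap

Minimum adjacent swaps = number of inversions (each swap of adjacent out-of-order elements removes one inversion and no swap can remove more).
Count inversions — for each element, later elements that are smaller:
3: none → 0
5: none → 0
9: none → 0
12: none → 0
19: none → 0
20: none → 0
25: none → 0
26: none → 0
29: 28 → 1
28: none → 0
30: none → 0
Total inversions: 0 + 0 + 0 + 0 + 0 + 0 + 0 + 0 + 1 + 0 + 0 = 1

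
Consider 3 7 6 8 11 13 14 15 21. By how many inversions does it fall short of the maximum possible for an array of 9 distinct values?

35

Maximum inversions for 9 distinct elements is C(9, 2) = 9·8/2 = 36.
Current inversions — for each element, count later smaller elements:
3: 0
7: 1
6: 0
8: 0
11: 0
13: 0
14: 0
15: 0
21: 0
Current total: 0 + 1 + 0 + 0 + 0 + 0 + 0 + 0 + 0 = 1
Shortfall: 36 − 1 = 35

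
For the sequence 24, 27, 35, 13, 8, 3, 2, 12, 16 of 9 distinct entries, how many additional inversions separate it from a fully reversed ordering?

Maximum inversions for 9 distinct elements is C(9, 2) = 9·8/2 = 36.
Current inversions — for each element, count later smaller elements:
24: 6
27: 6
35: 6
13: 4
8: 2
3: 1
2: 0
12: 0
16: 0
Current total: 6 + 6 + 6 + 4 + 2 + 1 + 0 + 0 + 0 = 25
Shortfall: 36 − 25 = 11

11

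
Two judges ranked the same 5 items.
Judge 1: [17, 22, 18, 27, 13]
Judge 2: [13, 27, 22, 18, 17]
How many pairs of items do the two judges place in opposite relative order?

Assign each item its position (1..5) in the first ordering, then rewrite the second ordering as that position sequence:
positions: 17→1, 22→2, 18→3, 27→4, 13→5
second ordering as positions: [5, 4, 2, 3, 1]
Discordant pairs = inversions in this position sequence.
5: 4, 2, 3, 1 → 4
4: 2, 3, 1 → 3
2: 1 → 1
3: 1 → 1
1: 0
Total: 4 + 3 + 1 + 1 + 0 = 9

9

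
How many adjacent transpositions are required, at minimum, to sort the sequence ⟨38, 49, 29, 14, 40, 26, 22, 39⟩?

The minimum number of adjacent swaps to sort an array equals its inversion count, since every such swap removes exactly one inversion.
Count inversions — for each element, later elements that are smaller:
38: 29, 14, 26, 22 → 4
49: 29, 14, 40, 26, 22, 39 → 6
29: 14, 26, 22 → 3
14: none → 0
40: 26, 22, 39 → 3
26: 22 → 1
22: none → 0
39: none → 0
Total inversions: 4 + 6 + 3 + 0 + 3 + 1 + 0 + 0 = 17

17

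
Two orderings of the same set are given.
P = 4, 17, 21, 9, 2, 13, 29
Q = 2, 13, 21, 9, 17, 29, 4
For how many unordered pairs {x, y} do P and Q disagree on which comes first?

There are 14 disagreeing pairs.

Assign each item its position (1..7) in the first ordering, then rewrite the second ordering as that position sequence:
positions: 4→1, 17→2, 21→3, 9→4, 2→5, 13→6, 29→7
second ordering as positions: [5, 6, 3, 4, 2, 7, 1]
Discordant pairs = inversions in this position sequence.
5: 3, 4, 2, 1 → 4
6: 3, 4, 2, 1 → 4
3: 2, 1 → 2
4: 2, 1 → 2
2: 1 → 1
7: 1 → 1
1: 0
Total: 4 + 4 + 2 + 2 + 1 + 1 + 0 = 14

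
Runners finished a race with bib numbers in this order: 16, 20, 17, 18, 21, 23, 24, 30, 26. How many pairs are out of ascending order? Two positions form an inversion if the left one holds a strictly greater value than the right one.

Sweep left to right; for each value list the smaller values that follow it:
16: 0
20: 2
17: 0
18: 0
21: 0
23: 0
24: 0
30: 1
26: 0
Sum: 0 + 2 + 0 + 0 + 0 + 0 + 0 + 1 + 0 = 3

3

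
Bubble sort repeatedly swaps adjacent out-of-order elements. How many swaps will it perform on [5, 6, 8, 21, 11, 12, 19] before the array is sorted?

Each adjacent swap fixes exactly one inversion, so the minimum swap count equals the number of inversions.
Count inversions — for each element, later elements that are smaller:
5: none → 0
6: none → 0
8: none → 0
21: 11, 12, 19 → 3
11: none → 0
12: none → 0
19: none → 0
Total inversions: 0 + 0 + 0 + 3 + 0 + 0 + 0 = 3

3 adjacent swaps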